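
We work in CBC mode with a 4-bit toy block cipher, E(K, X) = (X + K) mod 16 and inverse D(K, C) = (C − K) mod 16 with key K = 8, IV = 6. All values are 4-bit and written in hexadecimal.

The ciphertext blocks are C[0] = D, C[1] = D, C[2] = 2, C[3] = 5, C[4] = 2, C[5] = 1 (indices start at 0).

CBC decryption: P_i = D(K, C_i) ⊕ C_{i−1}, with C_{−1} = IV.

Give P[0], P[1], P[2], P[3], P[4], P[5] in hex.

P[0] = 3, P[1] = 8, P[2] = 7, P[3] = F, P[4] = F, P[5] = B

P[0]: D(K, D) = 5; 5 ⊕ 6 = 3.
P[1]: D(K, D) = 5; 5 ⊕ D = 8.
P[2]: D(K, 2) = A; A ⊕ D = 7.
P[3]: D(K, 5) = D; D ⊕ 2 = F.
P[4]: D(K, 2) = A; A ⊕ 5 = F.
P[5]: D(K, 1) = 9; 9 ⊕ 2 = B.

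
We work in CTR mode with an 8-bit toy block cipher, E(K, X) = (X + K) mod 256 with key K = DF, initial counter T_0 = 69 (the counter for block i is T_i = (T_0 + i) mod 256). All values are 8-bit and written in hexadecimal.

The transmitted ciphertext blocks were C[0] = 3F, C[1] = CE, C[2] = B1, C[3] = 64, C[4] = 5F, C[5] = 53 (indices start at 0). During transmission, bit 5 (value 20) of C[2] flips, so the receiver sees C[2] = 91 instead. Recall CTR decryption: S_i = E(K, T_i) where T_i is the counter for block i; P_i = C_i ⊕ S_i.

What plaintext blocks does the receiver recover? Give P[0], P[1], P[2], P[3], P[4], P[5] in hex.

P[0] = 77, P[1] = 87, P[2] = DB, P[3] = 2F, P[4] = 13, P[5] = 1E

Only C[2] changed, to 91. In CTR, a change in C_i flips the same bit in P_i only; the keystream is unaffected. Decrypting the received ciphertext:
P[0]: T = 69, S = E(K, T) = 48; 3F ⊕ 48 = 77.
P[1]: T = 6A, S = E(K, T) = 49; CE ⊕ 49 = 87.
P[2]: T = 6B, S = E(K, T) = 4A; 91 ⊕ 4A = DB.
P[3]: T = 6C, S = E(K, T) = 4B; 64 ⊕ 4B = 2F.
P[4]: T = 6D, S = E(K, T) = 4C; 5F ⊕ 4C = 13.
P[5]: T = 6E, S = E(K, T) = 4D; 53 ⊕ 4D = 1E.
Blocks that differ from the original plaintext: P[2].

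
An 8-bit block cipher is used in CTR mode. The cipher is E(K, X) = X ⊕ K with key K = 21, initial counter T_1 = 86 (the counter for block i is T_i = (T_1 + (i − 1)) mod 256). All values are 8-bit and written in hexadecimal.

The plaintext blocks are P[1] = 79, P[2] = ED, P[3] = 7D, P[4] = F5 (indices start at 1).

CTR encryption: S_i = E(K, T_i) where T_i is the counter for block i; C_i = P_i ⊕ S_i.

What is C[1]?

C[1] = DE

C[1]: T = 86, S = E(K, T) = A7; 79 ⊕ A7 = DE.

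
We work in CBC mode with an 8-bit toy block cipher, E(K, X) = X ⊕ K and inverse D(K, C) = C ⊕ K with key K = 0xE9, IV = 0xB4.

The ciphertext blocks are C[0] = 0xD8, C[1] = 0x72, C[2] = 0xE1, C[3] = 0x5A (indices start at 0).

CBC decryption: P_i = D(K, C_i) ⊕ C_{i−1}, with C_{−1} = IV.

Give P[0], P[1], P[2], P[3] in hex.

P[0] = 0x85, P[1] = 0x43, P[2] = 0x7A, P[3] = 0x52

P[0]: D(K, 0xD8) = 0x31; 0x31 ⊕ 0xB4 = 0x85.
P[1]: D(K, 0x72) = 0x9B; 0x9B ⊕ 0xD8 = 0x43.
P[2]: D(K, 0xE1) = 0x08; 0x08 ⊕ 0x72 = 0x7A.
P[3]: D(K, 0x5A) = 0xB3; 0xB3 ⊕ 0xE1 = 0x52.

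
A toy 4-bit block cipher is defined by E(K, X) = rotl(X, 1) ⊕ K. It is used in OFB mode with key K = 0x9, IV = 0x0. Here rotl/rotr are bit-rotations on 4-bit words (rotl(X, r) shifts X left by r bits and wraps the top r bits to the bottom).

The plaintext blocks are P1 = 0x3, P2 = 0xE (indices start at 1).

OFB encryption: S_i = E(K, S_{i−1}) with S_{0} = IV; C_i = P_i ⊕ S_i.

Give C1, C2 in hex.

C1 = 0xA, C2 = 0x4

C1: S = E(K, 0x0) = 0x9; 0x3 ⊕ 0x9 = 0xA.
C2: S = E(K, 0x9) = 0xA; 0xE ⊕ 0xA = 0x4.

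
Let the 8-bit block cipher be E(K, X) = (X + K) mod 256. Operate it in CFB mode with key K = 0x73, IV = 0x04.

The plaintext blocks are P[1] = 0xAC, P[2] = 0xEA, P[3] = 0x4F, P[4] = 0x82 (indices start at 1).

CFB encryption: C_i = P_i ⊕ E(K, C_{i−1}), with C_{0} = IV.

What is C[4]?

C[1]: E(K, 0x04) = 0x77; 0xAC ⊕ 0x77 = 0xDB.
C[2]: E(K, 0xDB) = 0x4E; 0xEA ⊕ 0x4E = 0xA4.
C[3]: E(K, 0xA4) = 0x17; 0x4F ⊕ 0x17 = 0x58.
C[4]: E(K, 0x58) = 0xCB; 0x82 ⊕ 0xCB = 0x49.

C[4] = 0x49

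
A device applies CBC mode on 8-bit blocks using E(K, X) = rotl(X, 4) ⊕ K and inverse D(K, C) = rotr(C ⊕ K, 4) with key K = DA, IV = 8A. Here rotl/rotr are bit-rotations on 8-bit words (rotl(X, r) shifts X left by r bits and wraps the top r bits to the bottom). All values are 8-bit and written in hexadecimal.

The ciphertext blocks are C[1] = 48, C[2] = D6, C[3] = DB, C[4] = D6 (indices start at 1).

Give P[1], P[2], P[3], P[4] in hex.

P[1] = A3, P[2] = 88, P[3] = C6, P[4] = 1B

CBC decryption: P_i = D(K, C_i) ⊕ C_{i−1}, with C_{0} = IV.
P[1]: D(K, 48) = 29; 29 ⊕ 8A = A3.
P[2]: D(K, D6) = C0; C0 ⊕ 48 = 88.
P[3]: D(K, DB) = 10; 10 ⊕ D6 = C6.
P[4]: D(K, D6) = C0; C0 ⊕ DB = 1B.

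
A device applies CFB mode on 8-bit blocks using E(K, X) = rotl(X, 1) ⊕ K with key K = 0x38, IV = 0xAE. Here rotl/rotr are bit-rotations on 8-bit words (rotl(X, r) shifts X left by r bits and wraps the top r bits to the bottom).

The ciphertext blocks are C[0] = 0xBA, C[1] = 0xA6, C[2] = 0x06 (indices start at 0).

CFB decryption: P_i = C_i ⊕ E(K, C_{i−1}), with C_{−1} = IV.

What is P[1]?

P[1] = 0xEB

P[1]: E(K, 0xBA) = 0x4D; 0xA6 ⊕ 0x4D = 0xEB.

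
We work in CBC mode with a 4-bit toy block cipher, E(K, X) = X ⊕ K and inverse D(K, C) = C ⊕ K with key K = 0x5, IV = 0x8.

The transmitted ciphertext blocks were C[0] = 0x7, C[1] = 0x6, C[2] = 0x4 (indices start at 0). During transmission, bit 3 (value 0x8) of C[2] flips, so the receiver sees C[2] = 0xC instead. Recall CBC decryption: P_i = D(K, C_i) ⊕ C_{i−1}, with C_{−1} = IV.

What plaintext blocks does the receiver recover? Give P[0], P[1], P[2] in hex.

Only C[2] changed, to 0xC. In CBC, a change in C_i garbles P_i and flips the same bit in P_{i+1}. Decrypting the received ciphertext:
P[0]: D(K, 0x7) = 0x2; 0x2 ⊕ 0x8 = 0xA.
P[1]: D(K, 0x6) = 0x3; 0x3 ⊕ 0x7 = 0x4.
P[2]: D(K, 0xC) = 0x9; 0x9 ⊕ 0x6 = 0xF.
Blocks that differ from the original plaintext: P[2].

P[0] = 0xA, P[1] = 0x4, P[2] = 0xF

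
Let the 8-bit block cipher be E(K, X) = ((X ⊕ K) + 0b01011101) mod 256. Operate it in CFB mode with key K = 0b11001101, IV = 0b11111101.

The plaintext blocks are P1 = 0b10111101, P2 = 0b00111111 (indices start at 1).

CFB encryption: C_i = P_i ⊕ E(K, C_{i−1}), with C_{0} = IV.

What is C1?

C1: E(K, 0b11111101) = 0b10001101; 0b10111101 ⊕ 0b10001101 = 0b00110000.

C1 = 0b00110000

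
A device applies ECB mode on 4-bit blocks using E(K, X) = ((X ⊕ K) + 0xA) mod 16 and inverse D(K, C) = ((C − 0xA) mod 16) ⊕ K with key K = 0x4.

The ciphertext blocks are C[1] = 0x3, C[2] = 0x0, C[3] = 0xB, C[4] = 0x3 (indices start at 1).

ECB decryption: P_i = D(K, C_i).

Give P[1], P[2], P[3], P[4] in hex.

P[1]: D(K, 0x3) = 0xD.
P[2]: D(K, 0x0) = 0x2.
P[3]: D(K, 0xB) = 0x5.
P[4]: D(K, 0x3) = 0xD.

P[1] = 0xD, P[2] = 0x2, P[3] = 0x5, P[4] = 0xD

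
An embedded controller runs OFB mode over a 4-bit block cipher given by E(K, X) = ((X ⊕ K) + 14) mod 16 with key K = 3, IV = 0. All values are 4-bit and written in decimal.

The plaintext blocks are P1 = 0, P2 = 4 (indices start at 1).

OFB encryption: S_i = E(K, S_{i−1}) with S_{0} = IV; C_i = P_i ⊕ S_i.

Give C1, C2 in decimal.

C1: S = E(K, 0) = 1; 0 ⊕ 1 = 1.
C2: S = E(K, 1) = 0; 4 ⊕ 0 = 4.

C1 = 1, C2 = 4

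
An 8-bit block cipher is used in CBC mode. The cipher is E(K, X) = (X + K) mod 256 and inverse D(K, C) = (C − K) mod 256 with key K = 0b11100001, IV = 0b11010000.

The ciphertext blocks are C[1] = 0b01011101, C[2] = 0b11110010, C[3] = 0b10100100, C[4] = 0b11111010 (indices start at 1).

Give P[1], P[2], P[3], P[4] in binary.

P[1] = 0b10101100, P[2] = 0b01001100, P[3] = 0b00110001, P[4] = 0b10111101

CBC decryption: P_i = D(K, C_i) ⊕ C_{i−1}, with C_{0} = IV.
P[1]: D(K, 0b01011101) = 0b01111100; 0b01111100 ⊕ 0b11010000 = 0b10101100.
P[2]: D(K, 0b11110010) = 0b00010001; 0b00010001 ⊕ 0b01011101 = 0b01001100.
P[3]: D(K, 0b10100100) = 0b11000011; 0b11000011 ⊕ 0b11110010 = 0b00110001.
P[4]: D(K, 0b11111010) = 0b00011001; 0b00011001 ⊕ 0b10100100 = 0b10111101.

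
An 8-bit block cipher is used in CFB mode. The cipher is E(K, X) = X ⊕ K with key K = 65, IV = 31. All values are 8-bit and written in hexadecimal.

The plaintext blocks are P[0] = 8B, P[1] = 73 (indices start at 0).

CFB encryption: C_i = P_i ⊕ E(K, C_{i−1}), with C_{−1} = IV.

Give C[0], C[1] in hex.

C[0]: E(K, 31) = 54; 8B ⊕ 54 = DF.
C[1]: E(K, DF) = BA; 73 ⊕ BA = C9.

C[0] = DF, C[1] = C9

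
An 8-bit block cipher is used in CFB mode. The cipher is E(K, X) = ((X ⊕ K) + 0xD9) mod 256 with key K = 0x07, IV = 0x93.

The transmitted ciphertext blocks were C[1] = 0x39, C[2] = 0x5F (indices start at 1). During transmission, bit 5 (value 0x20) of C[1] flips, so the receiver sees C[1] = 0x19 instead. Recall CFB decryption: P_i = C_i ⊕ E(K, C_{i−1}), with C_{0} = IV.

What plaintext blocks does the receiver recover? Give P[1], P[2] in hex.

P[1] = 0x74, P[2] = 0xA8

Only C[1] changed, to 0x19. In CFB, a change in C_i flips the same bit in P_i and garbles P_{i+1}. Decrypting the received ciphertext:
P[1]: E(K, 0x93) = 0x6D; 0x19 ⊕ 0x6D = 0x74.
P[2]: E(K, 0x19) = 0xF7; 0x5F ⊕ 0xF7 = 0xA8.
Blocks that differ from the original plaintext: P[1], P[2].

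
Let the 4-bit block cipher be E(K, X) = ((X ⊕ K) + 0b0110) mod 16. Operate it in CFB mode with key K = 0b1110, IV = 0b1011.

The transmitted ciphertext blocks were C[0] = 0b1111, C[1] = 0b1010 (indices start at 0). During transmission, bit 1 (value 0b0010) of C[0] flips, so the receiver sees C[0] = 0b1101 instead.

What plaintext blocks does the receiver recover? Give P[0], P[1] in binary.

CFB decryption: P_i = C_i ⊕ E(K, C_{i−1}), with C_{−1} = IV.
Only C[0] changed, to 0b1101. In CFB, a change in C_i flips the same bit in P_i and garbles P_{i+1}. Decrypting the received ciphertext:
P[0]: E(K, 0b1011) = 0b1011; 0b1101 ⊕ 0b1011 = 0b0110.
P[1]: E(K, 0b1101) = 0b1001; 0b1010 ⊕ 0b1001 = 0b0011.
Blocks that differ from the original plaintext: P[0], P[1].

P[0] = 0b0110, P[1] = 0b0011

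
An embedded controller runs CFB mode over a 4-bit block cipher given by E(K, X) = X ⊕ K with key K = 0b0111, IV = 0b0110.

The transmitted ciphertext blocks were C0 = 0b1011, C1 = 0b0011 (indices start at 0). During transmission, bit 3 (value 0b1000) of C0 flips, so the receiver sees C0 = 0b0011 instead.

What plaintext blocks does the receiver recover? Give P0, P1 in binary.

CFB decryption: P_i = C_i ⊕ E(K, C_{i−1}), with C_{−1} = IV.
Only C0 changed, to 0b0011. In CFB, a change in C_i flips the same bit in P_i and garbles P_{i+1}. Decrypting the received ciphertext:
P0: E(K, 0b0110) = 0b0001; 0b0011 ⊕ 0b0001 = 0b0010.
P1: E(K, 0b0011) = 0b0100; 0b0011 ⊕ 0b0100 = 0b0111.
Blocks that differ from the original plaintext: P0, P1.

P0 = 0b0010, P1 = 0b0111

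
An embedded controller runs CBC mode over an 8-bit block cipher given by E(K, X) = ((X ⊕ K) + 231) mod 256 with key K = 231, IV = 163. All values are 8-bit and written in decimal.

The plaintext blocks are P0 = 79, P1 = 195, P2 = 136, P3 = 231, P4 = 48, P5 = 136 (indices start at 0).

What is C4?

C4 = 94

CBC encryption: C_i = E(K, P_i ⊕ C_{i−1}), with C_{−1} = IV.
C0: P0 ⊕ 163 = 236; E(K, 236) = 242.
C1: P1 ⊕ 242 = 49; E(K, 49) = 189.
C2: P2 ⊕ 189 = 53; E(K, 53) = 185.
C3: P3 ⊕ 185 = 94; E(K, 94) = 160.
C4: P4 ⊕ 160 = 144; E(K, 144) = 94.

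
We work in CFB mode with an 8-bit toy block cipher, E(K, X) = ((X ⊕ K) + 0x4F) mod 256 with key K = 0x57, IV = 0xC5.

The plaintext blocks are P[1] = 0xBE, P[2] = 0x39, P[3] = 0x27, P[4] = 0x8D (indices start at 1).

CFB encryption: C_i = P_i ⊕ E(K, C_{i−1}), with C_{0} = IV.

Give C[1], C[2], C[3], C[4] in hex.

C[1] = 0x5F, C[2] = 0x6E, C[3] = 0xAF, C[4] = 0xCA

C[1]: E(K, 0xC5) = 0xE1; 0xBE ⊕ 0xE1 = 0x5F.
C[2]: E(K, 0x5F) = 0x57; 0x39 ⊕ 0x57 = 0x6E.
C[3]: E(K, 0x6E) = 0x88; 0x27 ⊕ 0x88 = 0xAF.
C[4]: E(K, 0xAF) = 0x47; 0x8D ⊕ 0x47 = 0xCA.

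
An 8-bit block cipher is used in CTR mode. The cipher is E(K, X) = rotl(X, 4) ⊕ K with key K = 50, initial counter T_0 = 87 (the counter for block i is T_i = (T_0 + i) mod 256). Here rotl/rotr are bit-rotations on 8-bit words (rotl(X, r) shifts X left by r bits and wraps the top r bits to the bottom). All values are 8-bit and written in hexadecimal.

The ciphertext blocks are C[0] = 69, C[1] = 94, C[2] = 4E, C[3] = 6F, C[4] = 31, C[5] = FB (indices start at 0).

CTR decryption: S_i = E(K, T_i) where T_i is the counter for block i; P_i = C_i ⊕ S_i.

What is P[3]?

P[3] = 97

P[3]: T = 8A, S = E(K, T) = F8; 6F ⊕ F8 = 97.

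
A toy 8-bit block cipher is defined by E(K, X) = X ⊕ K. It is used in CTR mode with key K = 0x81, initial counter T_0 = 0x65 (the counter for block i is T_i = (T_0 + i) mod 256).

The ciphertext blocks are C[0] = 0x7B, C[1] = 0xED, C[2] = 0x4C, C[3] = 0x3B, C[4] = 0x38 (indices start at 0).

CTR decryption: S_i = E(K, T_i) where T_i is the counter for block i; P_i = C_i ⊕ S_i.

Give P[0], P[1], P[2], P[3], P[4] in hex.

P[0]: T = 0x65, S = E(K, T) = 0xE4; 0x7B ⊕ 0xE4 = 0x9F.
P[1]: T = 0x66, S = E(K, T) = 0xE7; 0xED ⊕ 0xE7 = 0x0A.
P[2]: T = 0x67, S = E(K, T) = 0xE6; 0x4C ⊕ 0xE6 = 0xAA.
P[3]: T = 0x68, S = E(K, T) = 0xE9; 0x3B ⊕ 0xE9 = 0xD2.
P[4]: T = 0x69, S = E(K, T) = 0xE8; 0x38 ⊕ 0xE8 = 0xD0.

P[0] = 0x9F, P[1] = 0x0A, P[2] = 0xAA, P[3] = 0xD2, P[4] = 0xD0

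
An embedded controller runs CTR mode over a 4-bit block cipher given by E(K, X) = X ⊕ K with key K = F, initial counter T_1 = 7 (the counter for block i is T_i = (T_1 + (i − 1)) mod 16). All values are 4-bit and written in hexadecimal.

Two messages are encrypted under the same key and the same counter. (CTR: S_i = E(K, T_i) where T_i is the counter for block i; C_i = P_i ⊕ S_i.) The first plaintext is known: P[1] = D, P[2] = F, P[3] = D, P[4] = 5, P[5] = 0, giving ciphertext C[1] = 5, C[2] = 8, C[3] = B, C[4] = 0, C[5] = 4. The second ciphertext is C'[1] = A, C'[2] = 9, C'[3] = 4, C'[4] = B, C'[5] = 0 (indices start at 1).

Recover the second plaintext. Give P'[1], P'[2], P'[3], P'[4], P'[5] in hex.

P'[1] = 2, P'[2] = E, P'[3] = 2, P'[4] = E, P'[5] = 4

In CTR with a reused counter, both messages share the same keystream S_i, so C_i ⊕ C'_i = P_i ⊕ P'_i and thus P'_i = P_i ⊕ C_i ⊕ C'_i.
P'[1]: D ⊕ 5 ⊕ A = 2.
P'[2]: F ⊕ 8 ⊕ 9 = E.
P'[3]: D ⊕ B ⊕ 4 = 2.
P'[4]: 5 ⊕ 0 ⊕ B = E.
P'[5]: 0 ⊕ 4 ⊕ 0 = 4.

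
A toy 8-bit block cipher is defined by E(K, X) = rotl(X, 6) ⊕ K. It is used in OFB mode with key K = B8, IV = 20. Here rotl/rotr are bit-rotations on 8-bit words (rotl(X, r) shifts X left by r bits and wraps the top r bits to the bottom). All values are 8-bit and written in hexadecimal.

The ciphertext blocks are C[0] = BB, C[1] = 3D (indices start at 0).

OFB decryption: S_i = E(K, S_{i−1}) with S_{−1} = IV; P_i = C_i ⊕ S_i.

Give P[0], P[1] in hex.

P[0]: S = E(K, 20) = B0; BB ⊕ B0 = 0B.
P[1]: S = E(K, B0) = 94; 3D ⊕ 94 = A9.

P[0] = 0B, P[1] = A9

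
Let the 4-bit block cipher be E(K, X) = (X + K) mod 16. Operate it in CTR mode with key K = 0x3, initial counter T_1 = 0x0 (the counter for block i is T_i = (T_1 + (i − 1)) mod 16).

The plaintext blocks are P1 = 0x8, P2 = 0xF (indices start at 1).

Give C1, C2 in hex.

C1 = 0xB, C2 = 0xB

CTR encryption: S_i = E(K, T_i) where T_i is the counter for block i; C_i = P_i ⊕ S_i.
C1: T = 0x0, S = E(K, T) = 0x3; 0x8 ⊕ 0x3 = 0xB.
C2: T = 0x1, S = E(K, T) = 0x4; 0xF ⊕ 0x4 = 0xB.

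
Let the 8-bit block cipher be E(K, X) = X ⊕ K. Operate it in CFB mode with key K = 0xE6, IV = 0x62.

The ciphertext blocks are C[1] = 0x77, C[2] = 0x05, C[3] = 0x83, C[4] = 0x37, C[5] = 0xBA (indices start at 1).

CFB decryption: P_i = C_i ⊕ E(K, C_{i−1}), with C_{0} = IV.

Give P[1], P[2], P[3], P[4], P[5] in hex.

P[1] = 0xF3, P[2] = 0x94, P[3] = 0x60, P[4] = 0x52, P[5] = 0x6B

P[1]: E(K, 0x62) = 0x84; 0x77 ⊕ 0x84 = 0xF3.
P[2]: E(K, 0x77) = 0x91; 0x05 ⊕ 0x91 = 0x94.
P[3]: E(K, 0x05) = 0xE3; 0x83 ⊕ 0xE3 = 0x60.
P[4]: E(K, 0x83) = 0x65; 0x37 ⊕ 0x65 = 0x52.
P[5]: E(K, 0x37) = 0xD1; 0xBA ⊕ 0xD1 = 0x6B.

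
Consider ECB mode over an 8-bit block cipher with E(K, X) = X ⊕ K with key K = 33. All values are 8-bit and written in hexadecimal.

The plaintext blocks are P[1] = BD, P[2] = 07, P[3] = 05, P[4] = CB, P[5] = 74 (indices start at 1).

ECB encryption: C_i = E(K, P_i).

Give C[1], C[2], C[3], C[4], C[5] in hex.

C[1]: E(K, BD) = 8E.
C[2]: E(K, 07) = 34.
C[3]: E(K, 05) = 36.
C[4]: E(K, CB) = F8.
C[5]: E(K, 74) = 47.

C[1] = 8E, C[2] = 34, C[3] = 36, C[4] = F8, C[5] = 47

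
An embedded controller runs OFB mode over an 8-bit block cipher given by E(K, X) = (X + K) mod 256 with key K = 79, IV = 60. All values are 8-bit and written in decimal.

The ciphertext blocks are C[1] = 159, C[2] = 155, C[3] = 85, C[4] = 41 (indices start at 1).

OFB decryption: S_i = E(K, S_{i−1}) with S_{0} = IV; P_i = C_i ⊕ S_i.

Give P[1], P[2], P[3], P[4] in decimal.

P[1]: S = E(K, 60) = 139; 159 ⊕ 139 = 20.
P[2]: S = E(K, 139) = 218; 155 ⊕ 218 = 65.
P[3]: S = E(K, 218) = 41; 85 ⊕ 41 = 124.
P[4]: S = E(K, 41) = 120; 41 ⊕ 120 = 81.

P[1] = 20, P[2] = 65, P[3] = 124, P[4] = 81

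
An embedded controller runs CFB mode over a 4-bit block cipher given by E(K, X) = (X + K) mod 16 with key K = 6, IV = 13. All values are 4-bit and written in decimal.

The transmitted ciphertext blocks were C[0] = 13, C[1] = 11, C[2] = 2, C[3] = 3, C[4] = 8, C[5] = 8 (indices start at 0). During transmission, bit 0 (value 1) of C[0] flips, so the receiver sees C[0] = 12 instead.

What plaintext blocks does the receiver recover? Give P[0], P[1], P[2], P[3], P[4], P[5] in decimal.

P[0] = 15, P[1] = 9, P[2] = 3, P[3] = 11, P[4] = 1, P[5] = 6

CFB decryption: P_i = C_i ⊕ E(K, C_{i−1}), with C_{−1} = IV.
Only C[0] changed, to 12. In CFB, a change in C_i flips the same bit in P_i and garbles P_{i+1}. Decrypting the received ciphertext:
P[0]: E(K, 13) = 3; 12 ⊕ 3 = 15.
P[1]: E(K, 12) = 2; 11 ⊕ 2 = 9.
P[2]: E(K, 11) = 1; 2 ⊕ 1 = 3.
P[3]: E(K, 2) = 8; 3 ⊕ 8 = 11.
P[4]: E(K, 3) = 9; 8 ⊕ 9 = 1.
P[5]: E(K, 8) = 14; 8 ⊕ 14 = 6.
Blocks that differ from the original plaintext: P[0], P[1].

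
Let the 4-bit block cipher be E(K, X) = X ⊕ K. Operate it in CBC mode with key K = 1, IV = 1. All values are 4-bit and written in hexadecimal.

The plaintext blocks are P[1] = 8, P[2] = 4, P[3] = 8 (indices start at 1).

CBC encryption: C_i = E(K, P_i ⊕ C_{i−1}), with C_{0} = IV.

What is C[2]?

C[2] = D

C[1]: P[1] ⊕ 1 = 9; E(K, 9) = 8.
C[2]: P[2] ⊕ 8 = C; E(K, C) = D.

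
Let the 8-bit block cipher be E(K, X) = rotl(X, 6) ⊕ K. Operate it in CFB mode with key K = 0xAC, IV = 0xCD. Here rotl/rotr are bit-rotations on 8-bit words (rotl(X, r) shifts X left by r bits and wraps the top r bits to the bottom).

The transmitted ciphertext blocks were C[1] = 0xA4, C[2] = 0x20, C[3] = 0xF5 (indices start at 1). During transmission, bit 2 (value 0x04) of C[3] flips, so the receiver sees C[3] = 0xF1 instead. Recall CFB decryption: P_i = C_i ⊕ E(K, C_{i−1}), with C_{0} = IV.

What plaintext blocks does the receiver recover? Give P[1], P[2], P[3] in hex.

Only C[3] changed, to 0xF1. In CFB, a change in C_i flips the same bit in P_i and garbles P_{i+1}. Decrypting the received ciphertext:
P[1]: E(K, 0xCD) = 0xDF; 0xA4 ⊕ 0xDF = 0x7B.
P[2]: E(K, 0xA4) = 0x85; 0x20 ⊕ 0x85 = 0xA5.
P[3]: E(K, 0x20) = 0xA4; 0xF1 ⊕ 0xA4 = 0x55.
Blocks that differ from the original plaintext: P[3].

P[1] = 0x7B, P[2] = 0xA5, P[3] = 0x55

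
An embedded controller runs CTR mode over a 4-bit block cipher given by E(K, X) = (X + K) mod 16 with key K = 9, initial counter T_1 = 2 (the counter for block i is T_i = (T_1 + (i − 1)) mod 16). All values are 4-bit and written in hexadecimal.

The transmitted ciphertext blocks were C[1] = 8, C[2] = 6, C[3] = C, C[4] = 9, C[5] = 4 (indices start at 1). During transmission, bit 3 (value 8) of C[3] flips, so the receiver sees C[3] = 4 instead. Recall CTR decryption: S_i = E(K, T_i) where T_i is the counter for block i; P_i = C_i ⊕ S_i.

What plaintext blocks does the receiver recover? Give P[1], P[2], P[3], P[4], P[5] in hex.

Only C[3] changed, to 4. In CTR, a change in C_i flips the same bit in P_i only; the keystream is unaffected. Decrypting the received ciphertext:
P[1]: T = 2, S = E(K, T) = B; 8 ⊕ B = 3.
P[2]: T = 3, S = E(K, T) = C; 6 ⊕ C = A.
P[3]: T = 4, S = E(K, T) = D; 4 ⊕ D = 9.
P[4]: T = 5, S = E(K, T) = E; 9 ⊕ E = 7.
P[5]: T = 6, S = E(K, T) = F; 4 ⊕ F = B.
Blocks that differ from the original plaintext: P[3].

P[1] = 3, P[2] = A, P[3] = 9, P[4] = 7, P[5] = B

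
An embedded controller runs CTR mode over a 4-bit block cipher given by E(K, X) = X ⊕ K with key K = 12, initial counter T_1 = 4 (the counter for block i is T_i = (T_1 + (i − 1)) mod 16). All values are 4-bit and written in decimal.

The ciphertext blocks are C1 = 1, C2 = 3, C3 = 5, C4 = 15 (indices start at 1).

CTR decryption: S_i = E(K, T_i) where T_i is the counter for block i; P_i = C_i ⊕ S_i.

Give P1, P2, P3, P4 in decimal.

P1: T = 4, S = E(K, T) = 8; 1 ⊕ 8 = 9.
P2: T = 5, S = E(K, T) = 9; 3 ⊕ 9 = 10.
P3: T = 6, S = E(K, T) = 10; 5 ⊕ 10 = 15.
P4: T = 7, S = E(K, T) = 11; 15 ⊕ 11 = 4.

P1 = 9, P2 = 10, P3 = 15, P4 = 4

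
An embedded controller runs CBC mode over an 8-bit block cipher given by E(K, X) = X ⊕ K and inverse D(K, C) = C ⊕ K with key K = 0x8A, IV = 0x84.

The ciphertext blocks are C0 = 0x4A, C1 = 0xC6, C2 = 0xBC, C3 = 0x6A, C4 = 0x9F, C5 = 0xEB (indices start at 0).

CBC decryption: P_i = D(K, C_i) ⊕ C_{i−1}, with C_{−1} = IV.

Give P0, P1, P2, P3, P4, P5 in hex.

P0: D(K, 0x4A) = 0xC0; 0xC0 ⊕ 0x84 = 0x44.
P1: D(K, 0xC6) = 0x4C; 0x4C ⊕ 0x4A = 0x06.
P2: D(K, 0xBC) = 0x36; 0x36 ⊕ 0xC6 = 0xF0.
P3: D(K, 0x6A) = 0xE0; 0xE0 ⊕ 0xBC = 0x5C.
P4: D(K, 0x9F) = 0x15; 0x15 ⊕ 0x6A = 0x7F.
P5: D(K, 0xEB) = 0x61; 0x61 ⊕ 0x9F = 0xFE.

P0 = 0x44, P1 = 0x06, P2 = 0xF0, P3 = 0x5C, P4 = 0x7F, P5 = 0xFE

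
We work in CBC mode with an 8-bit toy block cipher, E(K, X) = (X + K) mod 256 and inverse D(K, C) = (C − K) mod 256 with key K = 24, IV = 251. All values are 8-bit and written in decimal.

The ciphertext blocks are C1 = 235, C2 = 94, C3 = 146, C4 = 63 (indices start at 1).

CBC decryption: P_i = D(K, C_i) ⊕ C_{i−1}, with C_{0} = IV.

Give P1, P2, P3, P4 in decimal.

P1 = 40, P2 = 173, P3 = 36, P4 = 181

P1: D(K, 235) = 211; 211 ⊕ 251 = 40.
P2: D(K, 94) = 70; 70 ⊕ 235 = 173.
P3: D(K, 146) = 122; 122 ⊕ 94 = 36.
P4: D(K, 63) = 39; 39 ⊕ 146 = 181.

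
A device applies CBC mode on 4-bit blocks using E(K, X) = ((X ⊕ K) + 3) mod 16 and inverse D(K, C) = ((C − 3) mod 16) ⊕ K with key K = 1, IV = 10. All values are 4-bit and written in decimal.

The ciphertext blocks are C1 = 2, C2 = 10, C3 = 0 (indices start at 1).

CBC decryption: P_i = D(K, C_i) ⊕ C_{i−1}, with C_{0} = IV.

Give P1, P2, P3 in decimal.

P1: D(K, 2) = 14; 14 ⊕ 10 = 4.
P2: D(K, 10) = 6; 6 ⊕ 2 = 4.
P3: D(K, 0) = 12; 12 ⊕ 10 = 6.

P1 = 4, P2 = 4, P3 = 6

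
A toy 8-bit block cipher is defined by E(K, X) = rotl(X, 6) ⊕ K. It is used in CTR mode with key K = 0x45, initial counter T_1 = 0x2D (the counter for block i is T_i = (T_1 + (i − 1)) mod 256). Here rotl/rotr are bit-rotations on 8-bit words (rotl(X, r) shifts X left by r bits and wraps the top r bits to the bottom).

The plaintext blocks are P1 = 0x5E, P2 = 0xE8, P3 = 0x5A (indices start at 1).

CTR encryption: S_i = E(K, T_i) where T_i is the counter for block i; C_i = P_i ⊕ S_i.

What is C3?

C3 = 0xD4

C1: T = 0x2D, S = E(K, T) = 0x0E; 0x5E ⊕ 0x0E = 0x50.
C2: T = 0x2E, S = E(K, T) = 0xCE; 0xE8 ⊕ 0xCE = 0x26.
C3: T = 0x2F, S = E(K, T) = 0x8E; 0x5A ⊕ 0x8E = 0xD4.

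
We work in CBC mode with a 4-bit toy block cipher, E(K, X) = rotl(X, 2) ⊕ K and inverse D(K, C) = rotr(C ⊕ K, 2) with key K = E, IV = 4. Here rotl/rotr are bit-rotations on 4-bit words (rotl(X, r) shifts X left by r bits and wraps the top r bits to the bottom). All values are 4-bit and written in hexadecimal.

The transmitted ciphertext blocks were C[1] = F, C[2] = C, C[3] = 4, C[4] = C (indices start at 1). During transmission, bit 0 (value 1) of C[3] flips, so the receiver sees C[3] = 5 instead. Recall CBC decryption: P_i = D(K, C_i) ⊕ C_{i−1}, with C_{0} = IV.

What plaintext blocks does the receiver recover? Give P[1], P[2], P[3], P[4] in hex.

P[1] = 0, P[2] = 7, P[3] = 2, P[4] = D

Only C[3] changed, to 5. In CBC, a change in C_i garbles P_i and flips the same bit in P_{i+1}. Decrypting the received ciphertext:
P[1]: D(K, F) = 4; 4 ⊕ 4 = 0.
P[2]: D(K, C) = 8; 8 ⊕ F = 7.
P[3]: D(K, 5) = E; E ⊕ C = 2.
P[4]: D(K, C) = 8; 8 ⊕ 5 = D.
Blocks that differ from the original plaintext: P[3], P[4].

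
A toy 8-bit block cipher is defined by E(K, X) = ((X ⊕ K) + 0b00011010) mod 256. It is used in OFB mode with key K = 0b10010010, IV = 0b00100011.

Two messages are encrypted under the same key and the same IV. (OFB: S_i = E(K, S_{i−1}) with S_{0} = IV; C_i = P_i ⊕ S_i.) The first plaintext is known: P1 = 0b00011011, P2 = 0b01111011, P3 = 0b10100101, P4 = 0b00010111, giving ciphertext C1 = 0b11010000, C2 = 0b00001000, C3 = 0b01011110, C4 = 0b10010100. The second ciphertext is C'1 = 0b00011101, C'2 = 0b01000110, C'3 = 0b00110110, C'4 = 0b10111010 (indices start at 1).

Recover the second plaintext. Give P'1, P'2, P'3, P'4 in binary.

In OFB with a reused IV, both messages share the same keystream S_i, so C_i ⊕ C'_i = P_i ⊕ P'_i and thus P'_i = P_i ⊕ C_i ⊕ C'_i.
P'1: 0b00011011 ⊕ 0b11010000 ⊕ 0b00011101 = 0b11010110.
P'2: 0b01111011 ⊕ 0b00001000 ⊕ 0b01000110 = 0b00110101.
P'3: 0b10100101 ⊕ 0b01011110 ⊕ 0b00110110 = 0b11001101.
P'4: 0b00010111 ⊕ 0b10010100 ⊕ 0b10111010 = 0b00111001.

P'1 = 0b11010110, P'2 = 0b00110101, P'3 = 0b11001101, P'4 = 0b00111001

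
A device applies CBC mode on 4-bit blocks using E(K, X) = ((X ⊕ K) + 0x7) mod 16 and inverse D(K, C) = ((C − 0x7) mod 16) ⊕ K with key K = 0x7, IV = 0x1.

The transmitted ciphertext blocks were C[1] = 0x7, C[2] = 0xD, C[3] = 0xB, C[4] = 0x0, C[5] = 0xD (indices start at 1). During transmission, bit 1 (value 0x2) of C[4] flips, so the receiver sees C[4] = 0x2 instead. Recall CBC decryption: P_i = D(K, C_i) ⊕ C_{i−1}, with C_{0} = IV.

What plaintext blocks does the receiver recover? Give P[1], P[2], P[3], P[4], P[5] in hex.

P[1] = 0x6, P[2] = 0x6, P[3] = 0xE, P[4] = 0x7, P[5] = 0x3

Only C[4] changed, to 0x2. In CBC, a change in C_i garbles P_i and flips the same bit in P_{i+1}. Decrypting the received ciphertext:
P[1]: D(K, 0x7) = 0x7; 0x7 ⊕ 0x1 = 0x6.
P[2]: D(K, 0xD) = 0x1; 0x1 ⊕ 0x7 = 0x6.
P[3]: D(K, 0xB) = 0x3; 0x3 ⊕ 0xD = 0xE.
P[4]: D(K, 0x2) = 0xC; 0xC ⊕ 0xB = 0x7.
P[5]: D(K, 0xD) = 0x1; 0x1 ⊕ 0x2 = 0x3.
Blocks that differ from the original plaintext: P[4], P[5].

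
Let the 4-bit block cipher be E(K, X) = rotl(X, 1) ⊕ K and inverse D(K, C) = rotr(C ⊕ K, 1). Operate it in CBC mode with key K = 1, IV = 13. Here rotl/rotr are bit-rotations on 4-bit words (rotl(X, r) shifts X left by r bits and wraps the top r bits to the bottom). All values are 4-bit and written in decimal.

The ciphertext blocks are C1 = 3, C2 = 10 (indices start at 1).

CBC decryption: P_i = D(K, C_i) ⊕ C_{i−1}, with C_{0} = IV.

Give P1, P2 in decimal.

P1: D(K, 3) = 1; 1 ⊕ 13 = 12.
P2: D(K, 10) = 13; 13 ⊕ 3 = 14.

P1 = 12, P2 = 14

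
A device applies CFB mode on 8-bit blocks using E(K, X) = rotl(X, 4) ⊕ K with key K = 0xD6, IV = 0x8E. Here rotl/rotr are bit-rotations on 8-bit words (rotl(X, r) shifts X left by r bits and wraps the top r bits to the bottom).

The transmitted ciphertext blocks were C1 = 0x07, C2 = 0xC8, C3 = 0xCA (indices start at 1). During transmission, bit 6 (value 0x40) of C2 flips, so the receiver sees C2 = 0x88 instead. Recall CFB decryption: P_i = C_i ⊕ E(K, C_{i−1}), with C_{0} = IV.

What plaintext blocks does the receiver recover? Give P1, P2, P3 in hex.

Only C2 changed, to 0x88. In CFB, a change in C_i flips the same bit in P_i and garbles P_{i+1}. Decrypting the received ciphertext:
P1: E(K, 0x8E) = 0x3E; 0x07 ⊕ 0x3E = 0x39.
P2: E(K, 0x07) = 0xA6; 0x88 ⊕ 0xA6 = 0x2E.
P3: E(K, 0x88) = 0x5E; 0xCA ⊕ 0x5E = 0x94.
Blocks that differ from the original plaintext: P2, P3.

P1 = 0x39, P2 = 0x2E, P3 = 0x94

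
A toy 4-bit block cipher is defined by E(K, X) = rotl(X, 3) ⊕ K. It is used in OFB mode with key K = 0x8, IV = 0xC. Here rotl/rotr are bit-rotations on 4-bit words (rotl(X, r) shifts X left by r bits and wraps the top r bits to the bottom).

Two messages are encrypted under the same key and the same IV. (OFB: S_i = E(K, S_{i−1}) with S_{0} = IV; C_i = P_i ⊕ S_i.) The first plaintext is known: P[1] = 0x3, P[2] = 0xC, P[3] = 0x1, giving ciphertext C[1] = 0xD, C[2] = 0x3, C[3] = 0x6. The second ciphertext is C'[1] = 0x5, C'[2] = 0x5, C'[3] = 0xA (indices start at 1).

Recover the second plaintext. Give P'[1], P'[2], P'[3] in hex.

In OFB with a reused IV, both messages share the same keystream S_i, so C_i ⊕ C'_i = P_i ⊕ P'_i and thus P'_i = P_i ⊕ C_i ⊕ C'_i.
P'[1]: 0x3 ⊕ 0xD ⊕ 0x5 = 0xB.
P'[2]: 0xC ⊕ 0x3 ⊕ 0x5 = 0xA.
P'[3]: 0x1 ⊕ 0x6 ⊕ 0xA = 0xD.

P'[1] = 0xB, P'[2] = 0xA, P'[3] = 0xD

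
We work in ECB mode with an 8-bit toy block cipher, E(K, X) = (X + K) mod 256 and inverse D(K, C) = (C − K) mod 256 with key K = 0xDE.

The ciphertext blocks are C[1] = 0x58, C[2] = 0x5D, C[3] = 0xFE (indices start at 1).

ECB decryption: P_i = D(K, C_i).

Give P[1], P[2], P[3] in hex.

P[1] = 0x7A, P[2] = 0x7F, P[3] = 0x20

P[1]: D(K, 0x58) = 0x7A.
P[2]: D(K, 0x5D) = 0x7F.
P[3]: D(K, 0xFE) = 0x20.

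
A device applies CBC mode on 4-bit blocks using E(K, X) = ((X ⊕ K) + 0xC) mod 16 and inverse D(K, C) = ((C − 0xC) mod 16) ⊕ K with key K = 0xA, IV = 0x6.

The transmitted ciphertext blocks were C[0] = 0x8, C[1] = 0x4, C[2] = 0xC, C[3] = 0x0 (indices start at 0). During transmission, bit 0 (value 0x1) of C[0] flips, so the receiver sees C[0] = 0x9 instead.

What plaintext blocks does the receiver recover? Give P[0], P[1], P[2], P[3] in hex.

P[0] = 0x1, P[1] = 0xB, P[2] = 0xE, P[3] = 0x2

CBC decryption: P_i = D(K, C_i) ⊕ C_{i−1}, with C_{−1} = IV.
Only C[0] changed, to 0x9. In CBC, a change in C_i garbles P_i and flips the same bit in P_{i+1}. Decrypting the received ciphertext:
P[0]: D(K, 0x9) = 0x7; 0x7 ⊕ 0x6 = 0x1.
P[1]: D(K, 0x4) = 0x2; 0x2 ⊕ 0x9 = 0xB.
P[2]: D(K, 0xC) = 0xA; 0xA ⊕ 0x4 = 0xE.
P[3]: D(K, 0x0) = 0xE; 0xE ⊕ 0xC = 0x2.
Blocks that differ from the original plaintext: P[0], P[1].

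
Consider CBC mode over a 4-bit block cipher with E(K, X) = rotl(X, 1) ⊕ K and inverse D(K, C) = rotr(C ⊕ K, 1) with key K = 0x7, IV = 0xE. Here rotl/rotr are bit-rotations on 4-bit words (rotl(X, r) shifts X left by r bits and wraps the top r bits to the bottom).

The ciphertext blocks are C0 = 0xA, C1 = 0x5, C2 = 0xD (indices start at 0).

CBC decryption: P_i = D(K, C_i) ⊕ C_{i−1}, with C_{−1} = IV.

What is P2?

P2: D(K, 0xD) = 0x5; 0x5 ⊕ 0x5 = 0x0.

P2 = 0x0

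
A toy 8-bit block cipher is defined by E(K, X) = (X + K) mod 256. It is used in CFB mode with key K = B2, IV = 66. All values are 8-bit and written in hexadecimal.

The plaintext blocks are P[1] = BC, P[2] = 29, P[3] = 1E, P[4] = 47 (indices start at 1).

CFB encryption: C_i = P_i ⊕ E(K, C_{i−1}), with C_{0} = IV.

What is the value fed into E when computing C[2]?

C[1]: E(K, 66) = 18; BC ⊕ 18 = A4.
C[2]: E(K, A4) = 56; 29 ⊕ 56 = 7F.
So the input to E for block [2] is A4.

A4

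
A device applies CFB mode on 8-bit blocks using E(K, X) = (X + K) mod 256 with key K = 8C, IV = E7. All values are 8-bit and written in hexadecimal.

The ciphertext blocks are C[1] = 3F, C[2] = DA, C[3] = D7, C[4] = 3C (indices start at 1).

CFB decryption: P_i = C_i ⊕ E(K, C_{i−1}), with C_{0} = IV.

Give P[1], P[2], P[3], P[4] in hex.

P[1]: E(K, E7) = 73; 3F ⊕ 73 = 4C.
P[2]: E(K, 3F) = CB; DA ⊕ CB = 11.
P[3]: E(K, DA) = 66; D7 ⊕ 66 = B1.
P[4]: E(K, D7) = 63; 3C ⊕ 63 = 5F.

P[1] = 4C, P[2] = 11, P[3] = B1, P[4] = 5F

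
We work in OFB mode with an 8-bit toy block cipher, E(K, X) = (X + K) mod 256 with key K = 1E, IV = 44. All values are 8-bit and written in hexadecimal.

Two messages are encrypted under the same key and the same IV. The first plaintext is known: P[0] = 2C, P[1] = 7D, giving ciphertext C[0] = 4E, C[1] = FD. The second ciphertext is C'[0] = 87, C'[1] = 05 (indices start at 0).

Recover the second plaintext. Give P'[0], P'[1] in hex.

P'[0] = E5, P'[1] = 85

In OFB with a reused IV, both messages share the same keystream S_i, so C_i ⊕ C'_i = P_i ⊕ P'_i and thus P'_i = P_i ⊕ C_i ⊕ C'_i.
P'[0]: 2C ⊕ 4E ⊕ 87 = E5.
P'[1]: 7D ⊕ FD ⊕ 05 = 85.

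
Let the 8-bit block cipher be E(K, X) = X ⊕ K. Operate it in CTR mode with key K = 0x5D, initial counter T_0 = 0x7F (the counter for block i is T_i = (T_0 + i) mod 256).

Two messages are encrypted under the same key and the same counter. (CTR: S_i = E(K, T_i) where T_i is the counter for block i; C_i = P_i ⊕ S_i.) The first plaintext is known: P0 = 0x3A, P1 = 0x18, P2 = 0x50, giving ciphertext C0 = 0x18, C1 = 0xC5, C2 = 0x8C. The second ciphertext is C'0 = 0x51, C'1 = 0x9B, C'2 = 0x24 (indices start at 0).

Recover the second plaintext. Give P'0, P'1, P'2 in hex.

In CTR with a reused counter, both messages share the same keystream S_i, so C_i ⊕ C'_i = P_i ⊕ P'_i and thus P'_i = P_i ⊕ C_i ⊕ C'_i.
P'0: 0x3A ⊕ 0x18 ⊕ 0x51 = 0x73.
P'1: 0x18 ⊕ 0xC5 ⊕ 0x9B = 0x46.
P'2: 0x50 ⊕ 0x8C ⊕ 0x24 = 0xF8.

P'0 = 0x73, P'1 = 0x46, P'2 = 0xF8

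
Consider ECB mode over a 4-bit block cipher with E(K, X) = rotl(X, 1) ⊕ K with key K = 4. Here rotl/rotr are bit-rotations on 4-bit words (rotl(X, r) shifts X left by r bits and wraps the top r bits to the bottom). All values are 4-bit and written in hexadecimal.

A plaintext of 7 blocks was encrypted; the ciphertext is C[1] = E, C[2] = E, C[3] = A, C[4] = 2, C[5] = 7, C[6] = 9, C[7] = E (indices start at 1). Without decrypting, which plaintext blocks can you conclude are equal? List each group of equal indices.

P[1] = P[2] = P[7]

ECB encrypts each block independently with the same key, so equal ciphertext blocks imply equal plaintext blocks.
C[1] = C[2] = C[7] = E, so P[1] = P[2] = P[7].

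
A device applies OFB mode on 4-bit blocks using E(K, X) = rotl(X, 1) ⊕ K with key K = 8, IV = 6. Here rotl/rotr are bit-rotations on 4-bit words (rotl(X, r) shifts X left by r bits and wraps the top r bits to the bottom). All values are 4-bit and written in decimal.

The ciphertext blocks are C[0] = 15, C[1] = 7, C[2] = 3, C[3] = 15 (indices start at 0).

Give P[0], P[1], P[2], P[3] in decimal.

OFB decryption: S_i = E(K, S_{i−1}) with S_{−1} = IV; P_i = C_i ⊕ S_i.
P[0]: S = E(K, 6) = 4; 15 ⊕ 4 = 11.
P[1]: S = E(K, 4) = 0; 7 ⊕ 0 = 7.
P[2]: S = E(K, 0) = 8; 3 ⊕ 8 = 11.
P[3]: S = E(K, 8) = 9; 15 ⊕ 9 = 6.

P[0] = 11, P[1] = 7, P[2] = 11, P[3] = 6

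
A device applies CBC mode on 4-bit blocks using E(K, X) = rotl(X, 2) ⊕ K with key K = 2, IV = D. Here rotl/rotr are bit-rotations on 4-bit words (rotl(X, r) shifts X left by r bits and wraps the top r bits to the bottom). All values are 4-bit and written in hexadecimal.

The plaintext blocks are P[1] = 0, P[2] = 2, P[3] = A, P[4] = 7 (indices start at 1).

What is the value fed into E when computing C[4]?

CBC encryption: C_i = E(K, P_i ⊕ C_{i−1}), with C_{0} = IV.
C[1]: P[1] ⊕ D = D; E(K, D) = 5.
C[2]: P[2] ⊕ 5 = 7; E(K, 7) = F.
C[3]: P[3] ⊕ F = 5; E(K, 5) = 7.
C[4]: P[4] ⊕ 7 = 0; E(K, 0) = 2.
So the input to E for block [4] is 0.

0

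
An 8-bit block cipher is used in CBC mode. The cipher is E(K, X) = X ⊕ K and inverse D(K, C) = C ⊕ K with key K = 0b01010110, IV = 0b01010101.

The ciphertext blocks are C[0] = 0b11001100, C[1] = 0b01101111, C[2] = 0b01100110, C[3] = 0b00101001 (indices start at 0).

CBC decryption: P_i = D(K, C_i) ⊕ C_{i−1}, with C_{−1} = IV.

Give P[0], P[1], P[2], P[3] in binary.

P[0]: D(K, 0b11001100) = 0b10011010; 0b10011010 ⊕ 0b01010101 = 0b11001111.
P[1]: D(K, 0b01101111) = 0b00111001; 0b00111001 ⊕ 0b11001100 = 0b11110101.
P[2]: D(K, 0b01100110) = 0b00110000; 0b00110000 ⊕ 0b01101111 = 0b01011111.
P[3]: D(K, 0b00101001) = 0b01111111; 0b01111111 ⊕ 0b01100110 = 0b00011001.

P[0] = 0b11001111, P[1] = 0b11110101, P[2] = 0b01011111, P[3] = 0b00011001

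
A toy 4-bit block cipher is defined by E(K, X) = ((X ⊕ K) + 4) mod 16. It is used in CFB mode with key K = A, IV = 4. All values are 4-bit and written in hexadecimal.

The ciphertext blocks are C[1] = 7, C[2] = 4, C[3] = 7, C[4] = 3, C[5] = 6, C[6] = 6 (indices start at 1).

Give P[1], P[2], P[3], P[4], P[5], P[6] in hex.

CFB decryption: P_i = C_i ⊕ E(K, C_{i−1}), with C_{0} = IV.
P[1]: E(K, 4) = 2; 7 ⊕ 2 = 5.
P[2]: E(K, 7) = 1; 4 ⊕ 1 = 5.
P[3]: E(K, 4) = 2; 7 ⊕ 2 = 5.
P[4]: E(K, 7) = 1; 3 ⊕ 1 = 2.
P[5]: E(K, 3) = D; 6 ⊕ D = B.
P[6]: E(K, 6) = 0; 6 ⊕ 0 = 6.

P[1] = 5, P[2] = 5, P[3] = 5, P[4] = 2, P[5] = B, P[6] = 6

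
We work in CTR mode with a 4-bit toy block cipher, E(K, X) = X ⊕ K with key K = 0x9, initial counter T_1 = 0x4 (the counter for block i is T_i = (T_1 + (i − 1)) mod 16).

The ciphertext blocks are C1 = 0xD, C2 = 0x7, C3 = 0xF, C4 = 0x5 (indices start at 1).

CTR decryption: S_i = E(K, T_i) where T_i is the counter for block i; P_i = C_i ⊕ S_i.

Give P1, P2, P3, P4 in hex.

P1 = 0x0, P2 = 0xB, P3 = 0x0, P4 = 0xB

P1: T = 0x4, S = E(K, T) = 0xD; 0xD ⊕ 0xD = 0x0.
P2: T = 0x5, S = E(K, T) = 0xC; 0x7 ⊕ 0xC = 0xB.
P3: T = 0x6, S = E(K, T) = 0xF; 0xF ⊕ 0xF = 0x0.
P4: T = 0x7, S = E(K, T) = 0xE; 0x5 ⊕ 0xE = 0xB.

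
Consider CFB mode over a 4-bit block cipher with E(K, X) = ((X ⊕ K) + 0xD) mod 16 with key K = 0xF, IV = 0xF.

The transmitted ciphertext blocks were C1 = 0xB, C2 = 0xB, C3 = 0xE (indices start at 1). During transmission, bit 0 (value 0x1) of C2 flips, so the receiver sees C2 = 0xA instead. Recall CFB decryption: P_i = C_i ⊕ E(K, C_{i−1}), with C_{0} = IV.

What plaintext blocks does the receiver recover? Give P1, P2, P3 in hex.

P1 = 0x6, P2 = 0xB, P3 = 0xC

Only C2 changed, to 0xA. In CFB, a change in C_i flips the same bit in P_i and garbles P_{i+1}. Decrypting the received ciphertext:
P1: E(K, 0xF) = 0xD; 0xB ⊕ 0xD = 0x6.
P2: E(K, 0xB) = 0x1; 0xA ⊕ 0x1 = 0xB.
P3: E(K, 0xA) = 0x2; 0xE ⊕ 0x2 = 0xC.
Blocks that differ from the original plaintext: P2, P3.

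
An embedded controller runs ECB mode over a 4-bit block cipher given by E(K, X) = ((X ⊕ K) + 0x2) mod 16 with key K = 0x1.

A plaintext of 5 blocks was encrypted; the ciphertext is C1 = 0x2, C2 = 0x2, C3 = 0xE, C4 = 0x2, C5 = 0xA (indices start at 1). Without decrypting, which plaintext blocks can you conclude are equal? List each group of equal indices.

P1 = P2 = P4

ECB encrypts each block independently with the same key, so equal ciphertext blocks imply equal plaintext blocks.
C1 = C2 = C4 = 0x2, so P1 = P2 = P4.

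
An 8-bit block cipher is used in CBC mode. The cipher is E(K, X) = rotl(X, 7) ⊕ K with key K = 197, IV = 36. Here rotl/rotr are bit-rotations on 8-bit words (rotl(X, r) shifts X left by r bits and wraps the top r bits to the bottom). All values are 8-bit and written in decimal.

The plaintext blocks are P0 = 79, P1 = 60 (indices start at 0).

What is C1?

CBC encryption: C_i = E(K, P_i ⊕ C_{i−1}), with C_{−1} = IV.
C0: P0 ⊕ 36 = 107; E(K, 107) = 112.
C1: P1 ⊕ 112 = 76; E(K, 76) = 227.

C1 = 227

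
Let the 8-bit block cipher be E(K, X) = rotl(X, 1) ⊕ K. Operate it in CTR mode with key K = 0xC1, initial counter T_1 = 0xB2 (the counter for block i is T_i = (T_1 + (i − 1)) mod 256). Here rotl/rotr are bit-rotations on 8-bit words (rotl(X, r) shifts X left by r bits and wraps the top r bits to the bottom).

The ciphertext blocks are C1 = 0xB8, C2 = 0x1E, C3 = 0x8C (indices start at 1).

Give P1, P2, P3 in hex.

CTR decryption: S_i = E(K, T_i) where T_i is the counter for block i; P_i = C_i ⊕ S_i.
P1: T = 0xB2, S = E(K, T) = 0xA4; 0xB8 ⊕ 0xA4 = 0x1C.
P2: T = 0xB3, S = E(K, T) = 0xA6; 0x1E ⊕ 0xA6 = 0xB8.
P3: T = 0xB4, S = E(K, T) = 0xA8; 0x8C ⊕ 0xA8 = 0x24.

P1 = 0x1C, P2 = 0xB8, P3 = 0x24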